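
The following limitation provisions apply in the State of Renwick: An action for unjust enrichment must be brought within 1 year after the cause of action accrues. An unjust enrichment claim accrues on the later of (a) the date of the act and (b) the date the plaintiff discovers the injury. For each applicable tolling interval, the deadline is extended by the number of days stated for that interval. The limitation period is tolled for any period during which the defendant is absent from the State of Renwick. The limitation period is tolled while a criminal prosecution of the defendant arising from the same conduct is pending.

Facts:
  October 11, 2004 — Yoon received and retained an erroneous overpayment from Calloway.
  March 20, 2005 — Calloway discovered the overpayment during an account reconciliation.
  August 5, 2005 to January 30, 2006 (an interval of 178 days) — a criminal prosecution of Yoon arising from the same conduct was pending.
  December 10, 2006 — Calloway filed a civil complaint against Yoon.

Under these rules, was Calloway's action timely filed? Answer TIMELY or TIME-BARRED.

TIME-BARRED

Taking the later of the act (October 11, 2004) and discovery (March 20, 2005), the claim accrued on March 20, 2005.
The untolled deadline — 1 year after March 20, 2005 — is March 20, 2006.
Because the pending criminal prosecution ran from August 5, 2005 to January 30, 2006, the deadline is extended by 178 days to September 14, 2006.
The December 10, 2006 filing falls after the September 14, 2006 deadline; the claim is time-barred.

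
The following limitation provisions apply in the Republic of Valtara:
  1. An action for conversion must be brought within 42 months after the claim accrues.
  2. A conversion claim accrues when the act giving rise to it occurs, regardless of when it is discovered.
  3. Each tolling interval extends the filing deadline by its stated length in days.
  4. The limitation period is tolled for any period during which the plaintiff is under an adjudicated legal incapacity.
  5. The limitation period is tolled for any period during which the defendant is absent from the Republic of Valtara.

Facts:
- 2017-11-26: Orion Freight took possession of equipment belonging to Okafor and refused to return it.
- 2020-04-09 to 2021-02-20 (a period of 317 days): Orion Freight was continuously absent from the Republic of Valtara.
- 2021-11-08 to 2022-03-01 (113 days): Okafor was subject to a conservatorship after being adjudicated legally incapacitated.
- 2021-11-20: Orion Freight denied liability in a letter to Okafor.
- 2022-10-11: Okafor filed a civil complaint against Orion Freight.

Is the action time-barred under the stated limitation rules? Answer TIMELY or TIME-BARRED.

The limitation period began to run on 2017-11-26.
42 months from 2017-11-26 is 2021-05-26.
Because the defendant's absence from the jurisdiction ran from 2020-04-09 to 2021-02-20, the deadline is extended by 317 days to 2022-04-08.
The plaintiff's legal incapacity from 2021-11-08 to 2022-03-01 tolled the period for 113 days, extending the deadline to 2022-07-30.
None of the other events listed affects the running of the period under the stated rules.
Okafor filed on 2022-10-11, after the 2022-07-30 deadline, so the action is time-barred.

TIME-BARRED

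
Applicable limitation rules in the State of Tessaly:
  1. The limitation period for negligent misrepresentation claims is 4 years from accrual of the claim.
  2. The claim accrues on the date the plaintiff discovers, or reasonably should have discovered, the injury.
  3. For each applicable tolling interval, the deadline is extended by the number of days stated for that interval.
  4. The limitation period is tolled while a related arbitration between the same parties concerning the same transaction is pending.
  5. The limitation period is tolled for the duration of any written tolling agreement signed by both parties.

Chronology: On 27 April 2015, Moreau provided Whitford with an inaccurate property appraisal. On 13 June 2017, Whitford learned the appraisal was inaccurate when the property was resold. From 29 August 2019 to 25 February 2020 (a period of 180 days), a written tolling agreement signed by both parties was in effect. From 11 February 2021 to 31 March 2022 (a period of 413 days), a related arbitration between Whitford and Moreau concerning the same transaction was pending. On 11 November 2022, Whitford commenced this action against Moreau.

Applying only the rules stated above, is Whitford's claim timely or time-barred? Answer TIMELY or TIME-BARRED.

TIMELY

Under the discovery rule, the claim accrued on 13 June 2017, when Whitford discovered the injury — not on the 27 April 2015 date of the underlying act.
The untolled deadline — 4 years after 13 June 2017 — is 13 June 2021.
The period was tolled for 180 days by the written tolling agreement (29 August 2019 to 25 February 2020), pushing the deadline to 10 December 2021.
The period was tolled for 413 days by the pending related arbitration (11 February 2021 to 31 March 2022), pushing the deadline to 27 January 2023.
The 11 November 2022 filing precedes the 27 January 2023 deadline; the claim is timely.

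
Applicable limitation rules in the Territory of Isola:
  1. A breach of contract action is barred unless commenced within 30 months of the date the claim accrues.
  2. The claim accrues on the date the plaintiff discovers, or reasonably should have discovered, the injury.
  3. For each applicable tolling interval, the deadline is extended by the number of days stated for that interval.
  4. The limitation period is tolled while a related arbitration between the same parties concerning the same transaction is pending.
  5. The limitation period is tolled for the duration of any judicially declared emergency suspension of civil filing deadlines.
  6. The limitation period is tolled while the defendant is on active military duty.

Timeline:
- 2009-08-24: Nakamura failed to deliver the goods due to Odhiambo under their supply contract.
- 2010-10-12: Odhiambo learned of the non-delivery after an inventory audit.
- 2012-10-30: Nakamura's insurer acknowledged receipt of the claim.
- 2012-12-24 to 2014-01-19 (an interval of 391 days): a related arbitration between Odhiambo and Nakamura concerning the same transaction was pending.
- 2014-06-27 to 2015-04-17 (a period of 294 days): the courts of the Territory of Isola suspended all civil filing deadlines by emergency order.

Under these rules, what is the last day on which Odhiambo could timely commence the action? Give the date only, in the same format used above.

2014-05-08

The claim did not accrue until Odhiambo discovered the injury on 2010-10-12; the 2009-08-24 act date does not start the clock under the stated rule.
30 months from 2010-10-12 is 2013-04-12.
The period was tolled for 391 days by the pending related arbitration (2012-12-24 to 2014-01-19), pushing the deadline to 2014-05-08.
The emergency suspension of filing deadlines starting 2014-06-27 came too late — the period had run on 2014-05-08 — and so does not extend the deadline.
None of the other events listed affects the running of the period under the stated rules.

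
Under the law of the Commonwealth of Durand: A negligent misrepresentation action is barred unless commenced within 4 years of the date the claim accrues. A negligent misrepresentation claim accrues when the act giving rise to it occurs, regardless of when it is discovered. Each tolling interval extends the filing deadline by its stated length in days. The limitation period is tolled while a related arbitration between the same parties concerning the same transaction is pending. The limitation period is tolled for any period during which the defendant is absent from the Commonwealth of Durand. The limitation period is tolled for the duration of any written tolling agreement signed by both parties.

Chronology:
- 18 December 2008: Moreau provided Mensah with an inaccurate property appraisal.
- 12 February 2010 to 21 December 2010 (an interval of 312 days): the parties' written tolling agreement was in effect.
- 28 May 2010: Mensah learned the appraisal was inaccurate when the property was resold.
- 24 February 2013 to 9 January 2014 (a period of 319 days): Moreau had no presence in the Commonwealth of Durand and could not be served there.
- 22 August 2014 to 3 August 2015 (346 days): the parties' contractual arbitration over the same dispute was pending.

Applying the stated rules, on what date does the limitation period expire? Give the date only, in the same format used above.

22 August 2015

Accrual is governed by the date of the act, so the period began to run on 18 December 2008; the later discovery on 28 May 2010 is irrelevant under the stated rule.
4 years from 18 December 2008 is 18 December 2012.
The written tolling agreement from 12 February 2010 to 21 December 2010 tolled the period for 312 days, extending the deadline to 26 October 2013.
The defendant's absence from the jurisdiction from 24 February 2013 to 9 January 2014 tolled the period for 319 days, extending the deadline to 10 September 2014.
The pending related arbitration from 22 August 2014 to 3 August 2015 tolled the period for 346 days, extending the deadline to 22 August 2015.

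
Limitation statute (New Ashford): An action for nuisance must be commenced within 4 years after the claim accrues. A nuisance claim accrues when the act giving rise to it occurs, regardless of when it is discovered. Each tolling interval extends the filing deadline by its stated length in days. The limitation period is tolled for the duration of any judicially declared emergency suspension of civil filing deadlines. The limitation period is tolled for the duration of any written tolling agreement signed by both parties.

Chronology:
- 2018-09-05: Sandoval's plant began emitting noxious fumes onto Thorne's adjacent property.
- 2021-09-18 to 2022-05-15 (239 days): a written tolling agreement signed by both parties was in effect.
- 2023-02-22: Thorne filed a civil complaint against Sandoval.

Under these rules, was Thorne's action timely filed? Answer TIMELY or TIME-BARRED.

TIMELY

The limitation period began to run on 2018-09-05.
Adding the 4 years base period to 2018-09-05 gives a deadline of 2022-09-05, before any tolling.
Because the written tolling agreement ran from 2021-09-18 to 2022-05-15, the deadline is extended by 239 days to 2023-05-02.
Filing on 2023-02-22 beat the 2023-05-02 deadline — the action is timely.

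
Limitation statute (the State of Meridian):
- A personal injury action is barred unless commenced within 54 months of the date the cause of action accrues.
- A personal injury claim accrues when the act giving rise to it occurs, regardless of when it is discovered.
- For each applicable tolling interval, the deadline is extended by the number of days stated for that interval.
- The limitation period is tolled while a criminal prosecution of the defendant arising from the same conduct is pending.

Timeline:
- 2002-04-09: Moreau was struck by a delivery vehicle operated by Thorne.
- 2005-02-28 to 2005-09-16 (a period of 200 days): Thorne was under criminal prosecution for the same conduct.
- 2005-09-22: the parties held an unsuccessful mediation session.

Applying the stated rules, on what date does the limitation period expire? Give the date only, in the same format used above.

The claim accrued on 2002-04-09, when the wrongful act occurred.
54 months from 2002-04-09 is 2006-10-09.
The pending criminal prosecution from 2005-02-28 to 2005-09-16 tolled the period for 200 days, extending the deadline to 2007-04-27.
The other events in the timeline have no effect on the limitation period under the stated rules.

2007-04-27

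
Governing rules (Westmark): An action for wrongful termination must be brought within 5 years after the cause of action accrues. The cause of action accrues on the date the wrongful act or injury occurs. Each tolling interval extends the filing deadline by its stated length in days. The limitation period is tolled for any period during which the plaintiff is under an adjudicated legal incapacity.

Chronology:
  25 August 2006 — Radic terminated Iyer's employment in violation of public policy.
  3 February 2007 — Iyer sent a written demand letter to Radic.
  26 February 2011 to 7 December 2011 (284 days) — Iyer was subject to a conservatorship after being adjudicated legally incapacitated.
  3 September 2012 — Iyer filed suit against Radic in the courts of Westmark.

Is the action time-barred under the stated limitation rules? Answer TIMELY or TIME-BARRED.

The claim accrued on 25 August 2006, when the wrongful act occurred.
Adding the 5 years base period to 25 August 2006 gives a deadline of 25 August 2011, before any tolling.
The period was tolled for 284 days by the plaintiff's legal incapacity (26 February 2011 to 7 December 2011), pushing the deadline to 4 June 2012.
Nothing else in the chronology tolls or restarts the period.
The 3 September 2012 filing falls after the 4 June 2012 deadline; the claim is time-barred.

TIME-BARRED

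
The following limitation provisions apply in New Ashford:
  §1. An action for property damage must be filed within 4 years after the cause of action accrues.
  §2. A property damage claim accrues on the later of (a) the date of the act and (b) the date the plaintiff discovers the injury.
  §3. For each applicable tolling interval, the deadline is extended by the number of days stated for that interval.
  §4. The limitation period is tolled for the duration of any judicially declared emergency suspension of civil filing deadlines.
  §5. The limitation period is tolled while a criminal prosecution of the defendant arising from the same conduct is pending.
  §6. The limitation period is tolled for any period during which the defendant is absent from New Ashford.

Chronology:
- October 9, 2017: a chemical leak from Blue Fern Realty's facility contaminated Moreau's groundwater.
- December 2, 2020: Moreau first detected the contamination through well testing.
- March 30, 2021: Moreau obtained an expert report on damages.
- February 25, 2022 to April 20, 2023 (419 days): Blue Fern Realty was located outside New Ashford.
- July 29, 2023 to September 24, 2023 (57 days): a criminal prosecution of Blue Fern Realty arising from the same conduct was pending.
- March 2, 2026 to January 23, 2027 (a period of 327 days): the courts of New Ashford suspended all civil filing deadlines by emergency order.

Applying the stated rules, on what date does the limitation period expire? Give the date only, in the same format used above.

The claim accrued on December 2, 2020 — the later of the October 9, 2017 act and the December 2, 2020 discovery.
The untolled deadline — 4 years after December 2, 2020 — is December 2, 2024.
The defendant's absence from the jurisdiction from February 25, 2022 to April 20, 2023 tolled the period for 419 days, extending the deadline to January 25, 2026.
The period was tolled for 57 days by the pending criminal prosecution (July 29, 2023 to September 24, 2023), pushing the deadline to March 23, 2026.
Because the emergency suspension of filing deadlines ran from March 2, 2026 to January 23, 2027, the deadline is extended by 327 days to February 13, 2027.
None of the other events listed affects the running of the period under the stated rules.

February 13, 2027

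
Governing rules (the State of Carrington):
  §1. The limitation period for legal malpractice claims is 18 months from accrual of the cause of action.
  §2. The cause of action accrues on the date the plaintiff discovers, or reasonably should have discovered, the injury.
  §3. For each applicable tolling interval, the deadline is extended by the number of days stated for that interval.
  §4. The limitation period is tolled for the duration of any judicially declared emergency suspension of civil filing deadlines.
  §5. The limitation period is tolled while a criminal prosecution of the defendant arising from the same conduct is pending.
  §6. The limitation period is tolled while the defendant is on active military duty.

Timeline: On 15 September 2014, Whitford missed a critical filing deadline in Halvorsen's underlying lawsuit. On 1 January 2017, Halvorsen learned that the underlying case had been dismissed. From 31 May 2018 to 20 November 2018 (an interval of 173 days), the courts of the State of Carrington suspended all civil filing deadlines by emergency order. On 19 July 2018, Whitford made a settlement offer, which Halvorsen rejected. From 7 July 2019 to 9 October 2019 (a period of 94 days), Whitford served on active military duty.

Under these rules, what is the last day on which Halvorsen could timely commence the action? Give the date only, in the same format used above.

Accrual is tied to discovery, so the period began on 1 January 2017 rather than on 15 September 2014 when the act occurred.
The untolled deadline — 18 months after 1 January 2017 — is 1 July 2018.
The period was tolled for 173 days by the emergency suspension of filing deadlines (31 May 2018 to 20 November 2018), pushing the deadline to 21 December 2018.
The defendant's active military service starting 7 July 2019 came too late — the period had run on 21 December 2018 — and so does not extend the deadline.
None of the other events listed affects the running of the period under the stated rules.

21 December 2018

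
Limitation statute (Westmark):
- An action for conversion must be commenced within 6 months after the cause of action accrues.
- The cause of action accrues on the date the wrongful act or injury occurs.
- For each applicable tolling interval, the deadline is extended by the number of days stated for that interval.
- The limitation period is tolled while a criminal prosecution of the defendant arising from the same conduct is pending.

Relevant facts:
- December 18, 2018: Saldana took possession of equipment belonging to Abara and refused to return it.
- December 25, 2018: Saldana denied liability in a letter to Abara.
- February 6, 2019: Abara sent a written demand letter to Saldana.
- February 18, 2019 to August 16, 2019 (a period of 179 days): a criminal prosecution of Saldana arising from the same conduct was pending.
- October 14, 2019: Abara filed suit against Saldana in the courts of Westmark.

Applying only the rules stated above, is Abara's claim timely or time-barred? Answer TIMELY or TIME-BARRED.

The cause of action accrued on December 18, 2018, the date of the act.
The untolled deadline — 6 months after December 18, 2018 — is June 18, 2019.
Because the pending criminal prosecution ran from February 18, 2019 to August 16, 2019, the deadline is extended by 179 days to December 14, 2019.
Nothing else in the chronology tolls or restarts the period.
Abara filed on October 14, 2019, before the December 14, 2019 deadline, so the action is timely.

TIMELY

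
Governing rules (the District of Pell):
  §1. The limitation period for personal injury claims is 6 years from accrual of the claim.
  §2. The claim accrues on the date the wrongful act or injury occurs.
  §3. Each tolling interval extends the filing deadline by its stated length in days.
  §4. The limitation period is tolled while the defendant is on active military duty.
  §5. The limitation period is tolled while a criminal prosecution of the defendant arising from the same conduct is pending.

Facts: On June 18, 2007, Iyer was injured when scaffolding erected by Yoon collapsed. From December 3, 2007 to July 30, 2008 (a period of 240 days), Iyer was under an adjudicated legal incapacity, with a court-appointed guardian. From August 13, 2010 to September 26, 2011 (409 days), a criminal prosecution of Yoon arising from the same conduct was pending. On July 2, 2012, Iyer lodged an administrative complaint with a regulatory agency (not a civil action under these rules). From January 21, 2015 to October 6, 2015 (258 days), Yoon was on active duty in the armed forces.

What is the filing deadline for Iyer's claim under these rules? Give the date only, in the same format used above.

August 1, 2014

The limitation period began to run on June 18, 2007.
Adding the 6 years base period to June 18, 2007 gives a deadline of June 18, 2013, before any tolling.
Because the pending criminal prosecution ran from August 13, 2010 to September 26, 2011, the deadline is extended by 409 days to August 1, 2014.
The defendant's active military service starting January 21, 2015 came too late — the period had run on August 1, 2014 — and so does not extend the deadline.
The plaintiff's legal incapacity from December 3, 2007 to July 30, 2008 does not toll the period, because no stated rule makes the plaintiff's incapacity a tolling event.
The other events in the timeline have no effect on the limitation period under the stated rules.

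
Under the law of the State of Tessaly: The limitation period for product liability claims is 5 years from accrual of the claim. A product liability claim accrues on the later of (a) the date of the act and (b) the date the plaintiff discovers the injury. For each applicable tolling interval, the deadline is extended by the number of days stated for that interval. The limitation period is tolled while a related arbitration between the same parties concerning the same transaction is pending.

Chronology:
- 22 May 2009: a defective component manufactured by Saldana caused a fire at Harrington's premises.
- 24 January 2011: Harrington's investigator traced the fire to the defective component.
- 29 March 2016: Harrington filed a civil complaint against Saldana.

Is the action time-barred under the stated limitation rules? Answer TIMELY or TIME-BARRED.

TIME-BARRED

The claim accrued on 24 January 2011 — the later of the 22 May 2009 act and the 24 January 2011 discovery.
Adding the 5 years base period to 24 January 2011 gives a deadline of 24 January 2016, before any tolling.
The 29 March 2016 filing falls after the 24 January 2016 deadline; the claim is time-barred.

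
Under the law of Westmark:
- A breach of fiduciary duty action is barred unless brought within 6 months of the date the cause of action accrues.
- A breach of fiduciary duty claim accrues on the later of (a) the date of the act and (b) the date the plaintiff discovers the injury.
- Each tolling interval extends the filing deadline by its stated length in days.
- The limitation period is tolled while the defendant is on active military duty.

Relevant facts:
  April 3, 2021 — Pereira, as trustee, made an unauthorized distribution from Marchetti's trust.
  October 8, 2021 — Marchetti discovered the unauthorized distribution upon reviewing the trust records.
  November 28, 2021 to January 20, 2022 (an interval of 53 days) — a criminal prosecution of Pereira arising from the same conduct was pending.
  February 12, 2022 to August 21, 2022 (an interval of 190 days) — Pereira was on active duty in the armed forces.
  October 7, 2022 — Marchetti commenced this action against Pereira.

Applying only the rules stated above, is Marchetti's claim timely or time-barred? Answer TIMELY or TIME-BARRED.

Taking the later of the act (April 3, 2021) and discovery (October 8, 2021), the claim accrued on October 8, 2021.
6 months from October 8, 2021 is April 8, 2022.
The period was tolled for 190 days by the defendant's active military service (February 12, 2022 to August 21, 2022), pushing the deadline to October 15, 2022.
No stated provision tolls the period for a criminal prosecution, so the interval from November 28, 2021 to January 20, 2022 has no effect on the deadline.
The October 7, 2022 filing precedes the October 15, 2022 deadline; the claim is timely.

TIMELY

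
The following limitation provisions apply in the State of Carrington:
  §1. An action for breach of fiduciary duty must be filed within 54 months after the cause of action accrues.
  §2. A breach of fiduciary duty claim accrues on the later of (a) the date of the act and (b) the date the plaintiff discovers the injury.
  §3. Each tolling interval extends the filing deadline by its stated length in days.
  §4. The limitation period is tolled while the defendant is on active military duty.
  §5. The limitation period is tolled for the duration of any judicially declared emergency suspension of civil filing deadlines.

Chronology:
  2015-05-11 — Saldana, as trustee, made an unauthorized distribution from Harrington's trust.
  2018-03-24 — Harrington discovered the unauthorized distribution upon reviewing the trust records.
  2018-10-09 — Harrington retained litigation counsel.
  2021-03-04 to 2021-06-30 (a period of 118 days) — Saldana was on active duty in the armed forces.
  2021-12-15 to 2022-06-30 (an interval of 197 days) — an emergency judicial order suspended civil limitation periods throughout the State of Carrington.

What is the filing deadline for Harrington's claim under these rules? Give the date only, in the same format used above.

The claim accrued on 2018-03-24 — the later of the 2015-05-11 act and the 2018-03-24 discovery.
The untolled deadline — 54 months after 2018-03-24 — is 2022-09-24.
The defendant's active military service from 2021-03-04 to 2021-06-30 tolled the period for 118 days, extending the deadline to 2023-01-20.
The period was tolled for 197 days by the emergency suspension of filing deadlines (2021-12-15 to 2022-06-30), pushing the deadline to 2023-08-05.
Nothing else in the chronology tolls or restarts the period.

2023-08-05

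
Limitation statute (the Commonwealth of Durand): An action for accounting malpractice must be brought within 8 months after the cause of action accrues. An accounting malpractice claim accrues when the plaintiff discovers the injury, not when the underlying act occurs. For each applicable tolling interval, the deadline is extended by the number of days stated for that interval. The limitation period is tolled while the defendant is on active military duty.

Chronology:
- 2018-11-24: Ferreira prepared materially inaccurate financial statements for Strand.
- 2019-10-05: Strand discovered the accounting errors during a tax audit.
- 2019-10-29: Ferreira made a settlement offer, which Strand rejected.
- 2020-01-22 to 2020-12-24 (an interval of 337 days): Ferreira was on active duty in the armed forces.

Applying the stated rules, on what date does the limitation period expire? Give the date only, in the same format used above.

2021-05-08

Under the discovery rule, the claim accrued on 2019-10-05, when Strand discovered the injury — not on the 2018-11-24 date of the underlying act.
The untolled deadline — 8 months after 2019-10-05 — is 2020-06-05.
The period was tolled for 337 days by the defendant's active military service (2020-01-22 to 2020-12-24), pushing the deadline to 2021-05-08.
Nothing else in the chronology tolls or restarts the period.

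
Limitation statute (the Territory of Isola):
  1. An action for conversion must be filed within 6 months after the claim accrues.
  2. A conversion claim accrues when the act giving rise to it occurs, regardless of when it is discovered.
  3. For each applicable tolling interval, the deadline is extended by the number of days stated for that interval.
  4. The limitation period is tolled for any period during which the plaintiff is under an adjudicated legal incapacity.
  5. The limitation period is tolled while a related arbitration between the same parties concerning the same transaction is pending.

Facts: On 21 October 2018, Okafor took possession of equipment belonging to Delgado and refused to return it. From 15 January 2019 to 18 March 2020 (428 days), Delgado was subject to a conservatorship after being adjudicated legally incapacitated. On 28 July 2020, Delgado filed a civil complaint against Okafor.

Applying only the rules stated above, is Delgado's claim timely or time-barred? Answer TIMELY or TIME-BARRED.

TIME-BARRED

The claim accrued on 21 October 2018, when the wrongful act occurred.
6 months from 21 October 2018 is 21 April 2019.
The plaintiff's legal incapacity from 15 January 2019 to 18 March 2020 tolled the period for 428 days, extending the deadline to 22 June 2020.
The 28 July 2020 filing falls after the 22 June 2020 deadline; the claim is time-barred.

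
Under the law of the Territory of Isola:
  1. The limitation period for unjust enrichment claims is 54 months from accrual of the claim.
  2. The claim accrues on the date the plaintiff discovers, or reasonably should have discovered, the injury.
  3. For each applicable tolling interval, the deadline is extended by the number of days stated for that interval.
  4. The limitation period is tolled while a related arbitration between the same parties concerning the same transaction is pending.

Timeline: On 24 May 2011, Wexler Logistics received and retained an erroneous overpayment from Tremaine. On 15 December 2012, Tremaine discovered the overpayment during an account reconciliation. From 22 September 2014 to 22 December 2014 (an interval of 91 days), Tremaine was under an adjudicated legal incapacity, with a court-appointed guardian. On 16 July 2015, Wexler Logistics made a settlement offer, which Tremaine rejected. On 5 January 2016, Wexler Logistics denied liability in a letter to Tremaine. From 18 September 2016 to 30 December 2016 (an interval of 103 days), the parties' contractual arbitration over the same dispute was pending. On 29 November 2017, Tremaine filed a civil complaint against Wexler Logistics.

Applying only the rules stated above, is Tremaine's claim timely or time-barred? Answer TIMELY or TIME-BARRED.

TIME-BARRED

The claim did not accrue until Tremaine discovered the injury on 15 December 2012; the 24 May 2011 act date does not start the clock under the stated rule.
Adding the 54 months base period to 15 December 2012 gives a deadline of 15 June 2017, before any tolling.
Because the pending related arbitration ran from 18 September 2016 to 30 December 2016, the deadline is extended by 103 days to 26 September 2017.
Although the plaintiff's incapacity ran from 22 September 2014 to 22 December 2014, the stated rules do not make that a tolling event, so it is disregarded.
None of the other events listed affects the running of the period under the stated rules.
Tremaine filed on 29 November 2017, after the 26 September 2017 deadline, so the action is time-barred.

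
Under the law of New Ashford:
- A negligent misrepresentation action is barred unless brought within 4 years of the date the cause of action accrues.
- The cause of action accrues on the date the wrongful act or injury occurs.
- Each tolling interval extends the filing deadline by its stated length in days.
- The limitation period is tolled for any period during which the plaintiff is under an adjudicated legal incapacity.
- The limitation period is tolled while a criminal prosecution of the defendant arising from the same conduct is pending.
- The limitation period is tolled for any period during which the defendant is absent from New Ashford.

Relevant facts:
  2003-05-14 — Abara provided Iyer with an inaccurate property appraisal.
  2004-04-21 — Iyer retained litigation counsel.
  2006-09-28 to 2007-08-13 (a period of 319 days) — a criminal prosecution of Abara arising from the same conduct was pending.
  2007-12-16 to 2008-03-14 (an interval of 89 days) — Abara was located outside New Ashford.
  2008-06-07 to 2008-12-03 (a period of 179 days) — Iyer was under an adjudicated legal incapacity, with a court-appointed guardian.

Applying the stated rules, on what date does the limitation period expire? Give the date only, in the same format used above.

2008-12-21

The claim accrued on 2003-05-14, when the wrongful act occurred.
4 years from 2003-05-14 is 2007-05-14.
The pending criminal prosecution from 2006-09-28 to 2007-08-13 tolled the period for 319 days, extending the deadline to 2008-03-28.
The period was tolled for 89 days by the defendant's absence from the jurisdiction (2007-12-16 to 2008-03-14), pushing the deadline to 2008-06-25.
The plaintiff's legal incapacity from 2008-06-07 to 2008-12-03 tolled the period for 179 days, extending the deadline to 2008-12-21.
The other events in the timeline have no effect on the limitation period under the stated rules.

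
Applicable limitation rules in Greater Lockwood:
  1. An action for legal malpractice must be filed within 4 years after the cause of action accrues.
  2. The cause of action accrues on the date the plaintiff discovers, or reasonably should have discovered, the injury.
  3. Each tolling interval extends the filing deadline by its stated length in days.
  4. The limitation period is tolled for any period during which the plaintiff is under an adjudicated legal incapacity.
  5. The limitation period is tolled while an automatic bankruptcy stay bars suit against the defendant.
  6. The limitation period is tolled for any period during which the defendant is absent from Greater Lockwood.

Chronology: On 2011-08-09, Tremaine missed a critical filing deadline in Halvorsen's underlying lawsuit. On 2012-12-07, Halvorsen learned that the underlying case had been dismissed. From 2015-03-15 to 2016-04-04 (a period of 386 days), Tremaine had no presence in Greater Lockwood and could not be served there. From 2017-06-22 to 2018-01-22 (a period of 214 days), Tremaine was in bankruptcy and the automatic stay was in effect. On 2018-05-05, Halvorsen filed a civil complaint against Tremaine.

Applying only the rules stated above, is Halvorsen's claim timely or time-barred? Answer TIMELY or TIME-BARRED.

TIMELY

Accrual is tied to discovery, so the period began on 2012-12-07 rather than on 2011-08-09 when the act occurred.
The untolled deadline — 4 years after 2012-12-07 — is 2016-12-07.
Because the defendant's absence from the jurisdiction ran from 2015-03-15 to 2016-04-04, the deadline is extended by 386 days to 2017-12-28.
Because the automatic bankruptcy stay ran from 2017-06-22 to 2018-01-22, the deadline is extended by 214 days to 2018-07-30.
The 2018-05-05 filing precedes the 2018-07-30 deadline; the claim is timely.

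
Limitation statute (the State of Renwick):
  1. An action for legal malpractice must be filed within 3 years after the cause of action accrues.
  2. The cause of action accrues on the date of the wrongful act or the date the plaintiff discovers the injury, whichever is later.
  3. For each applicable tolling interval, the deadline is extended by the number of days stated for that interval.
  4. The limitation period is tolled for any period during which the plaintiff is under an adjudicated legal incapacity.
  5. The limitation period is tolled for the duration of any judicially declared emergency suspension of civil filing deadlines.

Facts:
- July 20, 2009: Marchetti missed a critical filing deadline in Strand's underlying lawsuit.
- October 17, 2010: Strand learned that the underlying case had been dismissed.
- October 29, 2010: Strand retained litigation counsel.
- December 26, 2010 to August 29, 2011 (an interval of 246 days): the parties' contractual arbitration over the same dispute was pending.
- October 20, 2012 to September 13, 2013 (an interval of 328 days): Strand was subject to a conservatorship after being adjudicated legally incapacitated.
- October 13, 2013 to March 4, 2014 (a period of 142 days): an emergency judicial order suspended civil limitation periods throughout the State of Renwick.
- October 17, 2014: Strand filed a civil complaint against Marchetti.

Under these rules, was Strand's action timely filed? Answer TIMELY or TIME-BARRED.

TIMELY

The claim accrued on October 17, 2010 — the later of the July 20, 2009 act and the October 17, 2010 discovery.
3 years from October 17, 2010 is October 17, 2013.
The plaintiff's legal incapacity from October 20, 2012 to September 13, 2013 tolled the period for 328 days, extending the deadline to September 10, 2014.
The period was tolled for 142 days by the emergency suspension of filing deadlines (October 13, 2013 to March 4, 2014), pushing the deadline to January 30, 2015.
Although a pending arbitration ran from December 26, 2010 to August 29, 2011, the stated rules do not make that a tolling event, so it is disregarded.
Nothing else in the chronology tolls or restarts the period.
Strand filed on October 17, 2014, before the January 30, 2015 deadline, so the action is timely.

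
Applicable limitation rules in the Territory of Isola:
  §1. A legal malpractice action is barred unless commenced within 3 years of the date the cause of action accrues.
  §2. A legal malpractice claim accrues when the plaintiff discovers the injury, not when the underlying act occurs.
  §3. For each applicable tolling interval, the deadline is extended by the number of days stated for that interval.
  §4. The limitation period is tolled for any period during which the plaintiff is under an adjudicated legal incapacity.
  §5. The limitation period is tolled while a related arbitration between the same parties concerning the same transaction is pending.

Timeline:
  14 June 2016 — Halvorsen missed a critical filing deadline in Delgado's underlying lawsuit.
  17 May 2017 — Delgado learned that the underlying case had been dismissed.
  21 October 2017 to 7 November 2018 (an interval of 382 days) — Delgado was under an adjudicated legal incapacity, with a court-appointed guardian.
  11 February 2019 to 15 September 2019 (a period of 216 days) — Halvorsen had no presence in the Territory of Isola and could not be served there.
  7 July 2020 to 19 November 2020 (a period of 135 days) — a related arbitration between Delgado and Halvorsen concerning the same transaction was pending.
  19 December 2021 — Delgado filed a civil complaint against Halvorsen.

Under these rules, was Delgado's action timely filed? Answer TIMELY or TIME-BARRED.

Accrual is tied to discovery, so the period began on 17 May 2017 rather than on 14 June 2016 when the act occurred.
3 years from 17 May 2017 is 17 May 2020.
The plaintiff's legal incapacity from 21 October 2017 to 7 November 2018 tolled the period for 382 days, extending the deadline to 3 June 2021.
The pending related arbitration from 7 July 2020 to 19 November 2020 tolled the period for 135 days, extending the deadline to 16 October 2021.
The defendant's absence from the jurisdiction from 11 February 2019 to 15 September 2019 does not toll the period, because no stated rule makes the defendant's absence a tolling event.
Filing on 19 December 2021 missed the 16 October 2021 deadline — the action is time-barred.

TIME-BARRED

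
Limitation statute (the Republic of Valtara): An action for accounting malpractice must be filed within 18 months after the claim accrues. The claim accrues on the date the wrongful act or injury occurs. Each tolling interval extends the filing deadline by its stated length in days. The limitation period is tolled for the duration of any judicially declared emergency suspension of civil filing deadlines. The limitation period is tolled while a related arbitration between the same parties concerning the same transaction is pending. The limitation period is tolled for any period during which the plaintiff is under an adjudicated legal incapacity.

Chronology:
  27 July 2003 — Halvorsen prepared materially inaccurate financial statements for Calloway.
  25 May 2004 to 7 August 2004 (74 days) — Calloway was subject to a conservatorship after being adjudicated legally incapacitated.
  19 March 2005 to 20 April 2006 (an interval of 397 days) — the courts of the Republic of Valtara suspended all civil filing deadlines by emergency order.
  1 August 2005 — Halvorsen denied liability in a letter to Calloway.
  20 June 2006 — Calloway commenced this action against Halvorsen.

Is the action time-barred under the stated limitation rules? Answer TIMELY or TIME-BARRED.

The claim accrued on 27 July 2003, when the wrongful act occurred.
18 months from 27 July 2003 is 27 January 2005.
The plaintiff's legal incapacity from 25 May 2004 to 7 August 2004 tolled the period for 74 days, extending the deadline to 11 April 2005.
Because the emergency suspension of filing deadlines ran from 19 March 2005 to 20 April 2006, the deadline is extended by 397 days to 13 May 2006.
None of the other events listed affects the running of the period under the stated rules.
Filing on 20 June 2006 missed the 13 May 2006 deadline — the action is time-barred.

TIME-BARRED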